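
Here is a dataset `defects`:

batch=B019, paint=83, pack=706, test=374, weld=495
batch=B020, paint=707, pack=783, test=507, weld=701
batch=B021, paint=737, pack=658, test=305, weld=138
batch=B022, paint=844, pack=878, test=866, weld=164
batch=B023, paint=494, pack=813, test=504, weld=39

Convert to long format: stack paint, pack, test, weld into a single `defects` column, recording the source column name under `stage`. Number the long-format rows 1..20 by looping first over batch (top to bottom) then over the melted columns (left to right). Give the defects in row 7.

507

20 rows total (5 × 4). Row 7: index ⌊(7-1)/4⌋ = 1 into batch → B020; (7-1) mod 4 = 2 into the melted columns → test.
So row 7 is (B020, test, 507); defects = 507.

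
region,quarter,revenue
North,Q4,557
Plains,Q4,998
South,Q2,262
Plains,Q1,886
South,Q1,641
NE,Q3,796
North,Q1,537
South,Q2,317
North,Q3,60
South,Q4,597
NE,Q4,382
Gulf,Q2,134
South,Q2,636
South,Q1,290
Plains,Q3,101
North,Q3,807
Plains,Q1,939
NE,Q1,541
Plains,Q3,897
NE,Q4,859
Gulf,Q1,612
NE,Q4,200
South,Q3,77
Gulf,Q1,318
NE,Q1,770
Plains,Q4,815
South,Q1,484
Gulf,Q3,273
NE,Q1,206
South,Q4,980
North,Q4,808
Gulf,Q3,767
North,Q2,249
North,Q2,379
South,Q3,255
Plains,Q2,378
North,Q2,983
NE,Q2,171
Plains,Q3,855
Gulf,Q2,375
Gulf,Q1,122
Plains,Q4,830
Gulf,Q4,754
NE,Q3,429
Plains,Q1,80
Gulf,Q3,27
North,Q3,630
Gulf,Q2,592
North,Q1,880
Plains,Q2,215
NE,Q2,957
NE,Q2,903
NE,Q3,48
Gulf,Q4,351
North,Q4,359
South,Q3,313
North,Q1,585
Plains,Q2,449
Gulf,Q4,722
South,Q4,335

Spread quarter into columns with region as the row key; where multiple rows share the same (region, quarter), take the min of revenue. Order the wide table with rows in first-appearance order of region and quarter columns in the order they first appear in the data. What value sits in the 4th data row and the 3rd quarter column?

206

With rows in first-appearance order of region, row 4 is region=NE. quarter columns in first-appearance order: Q4, Q2, Q1, Q3; column 3 is Q1.
Long rows with region=NE, quarter=Q1: min(541, 770, 206) = 206.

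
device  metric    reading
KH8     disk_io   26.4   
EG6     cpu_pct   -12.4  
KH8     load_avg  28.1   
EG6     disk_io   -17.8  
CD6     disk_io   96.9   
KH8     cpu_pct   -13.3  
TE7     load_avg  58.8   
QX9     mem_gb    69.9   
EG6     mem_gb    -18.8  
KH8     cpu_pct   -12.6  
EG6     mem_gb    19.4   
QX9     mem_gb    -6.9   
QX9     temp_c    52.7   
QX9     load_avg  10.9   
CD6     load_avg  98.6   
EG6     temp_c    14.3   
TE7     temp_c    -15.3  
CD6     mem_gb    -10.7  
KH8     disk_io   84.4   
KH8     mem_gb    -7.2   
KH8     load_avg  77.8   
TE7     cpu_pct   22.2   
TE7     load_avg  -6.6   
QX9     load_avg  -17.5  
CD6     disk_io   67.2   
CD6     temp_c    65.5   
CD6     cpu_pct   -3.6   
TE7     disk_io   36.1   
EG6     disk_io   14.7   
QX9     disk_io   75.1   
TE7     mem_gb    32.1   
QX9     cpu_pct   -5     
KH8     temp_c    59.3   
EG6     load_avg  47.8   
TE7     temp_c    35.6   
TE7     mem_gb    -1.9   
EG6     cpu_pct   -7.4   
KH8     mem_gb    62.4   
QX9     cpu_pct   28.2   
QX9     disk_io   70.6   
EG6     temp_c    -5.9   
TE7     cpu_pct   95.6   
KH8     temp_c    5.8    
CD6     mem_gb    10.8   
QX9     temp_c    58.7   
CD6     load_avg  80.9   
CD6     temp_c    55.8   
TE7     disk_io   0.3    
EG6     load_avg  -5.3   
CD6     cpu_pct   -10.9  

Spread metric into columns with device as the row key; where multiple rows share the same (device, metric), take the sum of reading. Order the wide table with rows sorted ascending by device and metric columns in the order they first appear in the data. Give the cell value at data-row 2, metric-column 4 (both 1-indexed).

0.6

With rows sorted ascending by device, row 2 is device=EG6. metric columns in first-appearance order: disk_io, cpu_pct, load_avg, mem_gb, temp_c; column 4 is mem_gb.
Long rows with device=EG6, metric=mem_gb: -18.8 + 19.4 = 0.6.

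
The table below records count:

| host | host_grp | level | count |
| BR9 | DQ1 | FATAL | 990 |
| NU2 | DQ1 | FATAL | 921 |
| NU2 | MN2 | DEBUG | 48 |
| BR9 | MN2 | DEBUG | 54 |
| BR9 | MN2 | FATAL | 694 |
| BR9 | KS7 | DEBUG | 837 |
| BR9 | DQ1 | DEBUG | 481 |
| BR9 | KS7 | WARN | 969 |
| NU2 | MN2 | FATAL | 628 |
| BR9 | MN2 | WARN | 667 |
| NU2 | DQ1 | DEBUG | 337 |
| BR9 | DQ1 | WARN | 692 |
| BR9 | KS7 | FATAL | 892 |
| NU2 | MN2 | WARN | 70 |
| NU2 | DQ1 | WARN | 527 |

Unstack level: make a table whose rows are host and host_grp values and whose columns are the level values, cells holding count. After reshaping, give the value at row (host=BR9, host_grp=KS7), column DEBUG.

837

Wide layout: rows indexed by host and host_grp, columns are the 3 distinct level values (FATAL, DEBUG, WARN).
Cell (host=BR9, host_grp=KS7, level=DEBUG) draws from the long row where host=BR9, host_grp=KS7 and level=DEBUG, which has count=837.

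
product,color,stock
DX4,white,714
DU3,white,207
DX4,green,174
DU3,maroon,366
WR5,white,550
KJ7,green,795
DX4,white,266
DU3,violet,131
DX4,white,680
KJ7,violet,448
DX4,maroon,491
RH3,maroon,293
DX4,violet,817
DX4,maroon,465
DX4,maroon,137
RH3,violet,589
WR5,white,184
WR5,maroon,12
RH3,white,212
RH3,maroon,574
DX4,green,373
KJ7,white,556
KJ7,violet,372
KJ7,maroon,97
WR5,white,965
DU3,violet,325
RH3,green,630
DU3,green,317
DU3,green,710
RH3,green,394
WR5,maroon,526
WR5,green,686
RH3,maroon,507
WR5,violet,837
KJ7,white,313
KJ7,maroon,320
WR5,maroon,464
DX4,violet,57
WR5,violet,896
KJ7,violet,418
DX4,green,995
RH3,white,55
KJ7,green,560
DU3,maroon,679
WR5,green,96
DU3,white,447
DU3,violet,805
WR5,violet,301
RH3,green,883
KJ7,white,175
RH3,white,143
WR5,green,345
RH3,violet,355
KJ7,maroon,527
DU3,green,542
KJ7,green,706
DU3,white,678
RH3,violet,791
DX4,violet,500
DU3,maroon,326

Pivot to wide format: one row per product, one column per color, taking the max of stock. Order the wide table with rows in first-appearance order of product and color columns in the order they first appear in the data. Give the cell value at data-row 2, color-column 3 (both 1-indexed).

679

With rows in first-appearance order of product, row 2 is product=DU3. color columns in first-appearance order: white, green, maroon, violet; column 3 is maroon.
Long rows with product=DU3, color=maroon: max(366, 679, 326) = 679.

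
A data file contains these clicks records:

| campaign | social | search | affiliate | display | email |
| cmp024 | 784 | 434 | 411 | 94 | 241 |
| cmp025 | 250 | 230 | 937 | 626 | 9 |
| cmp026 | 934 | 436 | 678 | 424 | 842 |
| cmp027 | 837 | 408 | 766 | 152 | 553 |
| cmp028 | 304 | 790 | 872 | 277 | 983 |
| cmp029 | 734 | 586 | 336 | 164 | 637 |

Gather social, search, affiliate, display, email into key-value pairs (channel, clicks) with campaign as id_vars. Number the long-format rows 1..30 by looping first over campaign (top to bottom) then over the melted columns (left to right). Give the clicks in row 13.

678

30 rows total (6 × 5). Row 13: index ⌊(13-1)/5⌋ = 2 into campaign → cmp026; (13-1) mod 5 = 2 into the melted columns → affiliate.
So row 13 is (cmp026, affiliate, 678); clicks = 678.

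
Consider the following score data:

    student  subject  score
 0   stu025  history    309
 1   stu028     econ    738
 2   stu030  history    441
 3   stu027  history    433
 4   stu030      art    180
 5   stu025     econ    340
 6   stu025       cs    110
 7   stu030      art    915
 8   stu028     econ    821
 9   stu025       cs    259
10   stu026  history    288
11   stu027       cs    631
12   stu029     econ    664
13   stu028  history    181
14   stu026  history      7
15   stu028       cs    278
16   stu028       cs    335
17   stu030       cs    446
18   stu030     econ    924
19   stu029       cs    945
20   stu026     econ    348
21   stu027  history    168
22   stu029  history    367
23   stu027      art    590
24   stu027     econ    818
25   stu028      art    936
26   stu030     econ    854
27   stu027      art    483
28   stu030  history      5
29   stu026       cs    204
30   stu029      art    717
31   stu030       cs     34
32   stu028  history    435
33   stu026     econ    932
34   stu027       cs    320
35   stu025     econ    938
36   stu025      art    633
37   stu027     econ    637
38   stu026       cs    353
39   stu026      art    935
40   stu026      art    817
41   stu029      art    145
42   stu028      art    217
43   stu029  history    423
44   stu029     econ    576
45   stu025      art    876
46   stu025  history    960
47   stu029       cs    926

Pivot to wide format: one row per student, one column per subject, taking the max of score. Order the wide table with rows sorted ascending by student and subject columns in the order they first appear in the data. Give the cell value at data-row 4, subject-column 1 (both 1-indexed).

With rows sorted ascending by student, row 4 is student=stu028. subject columns in first-appearance order: history, econ, art, cs; column 1 is history.
Long rows with student=stu028, subject=history: max(181, 435) = 435.

435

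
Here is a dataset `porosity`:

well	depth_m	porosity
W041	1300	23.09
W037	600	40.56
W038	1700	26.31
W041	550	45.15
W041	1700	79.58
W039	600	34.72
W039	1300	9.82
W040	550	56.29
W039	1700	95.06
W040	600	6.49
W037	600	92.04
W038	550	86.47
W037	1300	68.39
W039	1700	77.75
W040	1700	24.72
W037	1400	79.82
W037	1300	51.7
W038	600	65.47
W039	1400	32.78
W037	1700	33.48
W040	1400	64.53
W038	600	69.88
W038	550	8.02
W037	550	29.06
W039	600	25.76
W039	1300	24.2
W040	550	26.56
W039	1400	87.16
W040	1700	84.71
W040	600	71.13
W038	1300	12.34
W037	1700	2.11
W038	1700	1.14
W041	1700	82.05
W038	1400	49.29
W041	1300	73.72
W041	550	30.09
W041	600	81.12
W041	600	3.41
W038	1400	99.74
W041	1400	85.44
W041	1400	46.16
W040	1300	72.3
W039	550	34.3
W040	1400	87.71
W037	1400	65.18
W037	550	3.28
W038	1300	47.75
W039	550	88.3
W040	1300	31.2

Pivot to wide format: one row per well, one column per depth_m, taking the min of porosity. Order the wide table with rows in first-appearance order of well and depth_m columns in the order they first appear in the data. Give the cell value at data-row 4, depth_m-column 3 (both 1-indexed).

77.75

With rows in first-appearance order of well, row 4 is well=W039. depth_m columns in first-appearance order: 1300, 600, 1700, 550, 1400; column 3 is 1700.
Long rows with well=W039, depth_m=1700: min(95.06, 77.75) = 77.75.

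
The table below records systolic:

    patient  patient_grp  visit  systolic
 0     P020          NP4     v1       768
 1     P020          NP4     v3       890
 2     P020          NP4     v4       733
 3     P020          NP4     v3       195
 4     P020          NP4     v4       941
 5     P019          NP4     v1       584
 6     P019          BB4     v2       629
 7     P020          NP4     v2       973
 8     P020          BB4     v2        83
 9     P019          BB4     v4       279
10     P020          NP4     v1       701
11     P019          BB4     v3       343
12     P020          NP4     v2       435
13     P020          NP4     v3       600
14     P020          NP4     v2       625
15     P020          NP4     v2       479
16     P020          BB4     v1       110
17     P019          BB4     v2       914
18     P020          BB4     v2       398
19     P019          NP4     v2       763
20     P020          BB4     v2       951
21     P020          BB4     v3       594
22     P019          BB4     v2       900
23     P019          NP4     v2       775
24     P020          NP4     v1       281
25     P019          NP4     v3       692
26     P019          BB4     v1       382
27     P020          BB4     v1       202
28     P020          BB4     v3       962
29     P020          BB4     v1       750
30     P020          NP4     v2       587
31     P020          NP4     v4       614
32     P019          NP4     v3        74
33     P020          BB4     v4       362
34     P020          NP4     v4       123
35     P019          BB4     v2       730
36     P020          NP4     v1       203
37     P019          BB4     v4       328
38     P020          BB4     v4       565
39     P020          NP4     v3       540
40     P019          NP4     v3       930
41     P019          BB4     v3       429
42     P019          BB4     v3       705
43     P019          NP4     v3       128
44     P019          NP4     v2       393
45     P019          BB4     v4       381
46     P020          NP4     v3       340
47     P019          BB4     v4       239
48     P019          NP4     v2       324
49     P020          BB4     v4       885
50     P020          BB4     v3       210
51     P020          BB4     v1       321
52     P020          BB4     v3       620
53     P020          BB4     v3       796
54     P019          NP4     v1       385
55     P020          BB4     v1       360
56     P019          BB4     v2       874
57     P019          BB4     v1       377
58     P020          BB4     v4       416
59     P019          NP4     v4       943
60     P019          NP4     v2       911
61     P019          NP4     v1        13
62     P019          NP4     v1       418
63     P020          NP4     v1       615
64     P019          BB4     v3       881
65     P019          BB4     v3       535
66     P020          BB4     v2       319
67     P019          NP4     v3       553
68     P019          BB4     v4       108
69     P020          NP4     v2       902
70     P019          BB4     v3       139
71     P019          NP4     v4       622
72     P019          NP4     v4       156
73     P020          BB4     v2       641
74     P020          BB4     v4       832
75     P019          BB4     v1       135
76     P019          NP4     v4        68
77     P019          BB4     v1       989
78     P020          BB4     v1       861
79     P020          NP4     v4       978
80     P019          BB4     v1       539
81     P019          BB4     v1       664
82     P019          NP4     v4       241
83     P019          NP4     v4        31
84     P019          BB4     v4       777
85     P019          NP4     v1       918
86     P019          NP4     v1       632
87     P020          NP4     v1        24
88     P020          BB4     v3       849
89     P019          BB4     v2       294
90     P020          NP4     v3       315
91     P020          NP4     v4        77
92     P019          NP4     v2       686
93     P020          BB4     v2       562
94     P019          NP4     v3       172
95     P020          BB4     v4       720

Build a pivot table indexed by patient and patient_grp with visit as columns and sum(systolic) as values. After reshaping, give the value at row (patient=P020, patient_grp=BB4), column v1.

2604

Rows with patient=P020, patient_grp=BB4 and visit=v1: systolic values are 110, 202, 750, 321, 360, 861.
110 + 202 + 750 + 321 + 360 + 861 = 2604.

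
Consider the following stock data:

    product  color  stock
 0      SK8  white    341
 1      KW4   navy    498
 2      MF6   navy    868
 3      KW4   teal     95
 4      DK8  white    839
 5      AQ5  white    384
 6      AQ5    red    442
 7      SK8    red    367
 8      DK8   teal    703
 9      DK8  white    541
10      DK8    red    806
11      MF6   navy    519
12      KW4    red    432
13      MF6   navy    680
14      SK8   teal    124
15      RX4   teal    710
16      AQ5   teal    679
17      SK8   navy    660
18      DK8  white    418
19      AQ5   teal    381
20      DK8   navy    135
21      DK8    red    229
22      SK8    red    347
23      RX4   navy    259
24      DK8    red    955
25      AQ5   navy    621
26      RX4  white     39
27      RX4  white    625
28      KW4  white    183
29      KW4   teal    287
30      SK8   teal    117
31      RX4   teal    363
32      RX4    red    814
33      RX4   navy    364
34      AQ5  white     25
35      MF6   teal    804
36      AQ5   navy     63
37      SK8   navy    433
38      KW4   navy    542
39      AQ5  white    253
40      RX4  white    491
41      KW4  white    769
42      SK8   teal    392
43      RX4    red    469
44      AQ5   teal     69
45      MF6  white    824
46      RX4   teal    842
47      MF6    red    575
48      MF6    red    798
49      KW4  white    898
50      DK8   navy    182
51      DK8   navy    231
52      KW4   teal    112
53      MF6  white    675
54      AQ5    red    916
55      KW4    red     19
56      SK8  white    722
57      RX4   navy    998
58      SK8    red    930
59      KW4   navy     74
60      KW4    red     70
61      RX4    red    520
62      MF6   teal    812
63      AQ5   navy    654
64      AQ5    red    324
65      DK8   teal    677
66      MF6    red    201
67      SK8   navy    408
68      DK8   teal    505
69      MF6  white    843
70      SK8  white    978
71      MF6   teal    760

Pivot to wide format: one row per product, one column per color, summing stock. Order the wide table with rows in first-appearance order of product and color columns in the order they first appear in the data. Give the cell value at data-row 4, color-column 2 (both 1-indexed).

548

With rows in first-appearance order of product, row 4 is product=DK8. color columns in first-appearance order: white, navy, teal, red; column 2 is navy.
Long rows with product=DK8, color=navy: 135 + 182 + 231 = 548.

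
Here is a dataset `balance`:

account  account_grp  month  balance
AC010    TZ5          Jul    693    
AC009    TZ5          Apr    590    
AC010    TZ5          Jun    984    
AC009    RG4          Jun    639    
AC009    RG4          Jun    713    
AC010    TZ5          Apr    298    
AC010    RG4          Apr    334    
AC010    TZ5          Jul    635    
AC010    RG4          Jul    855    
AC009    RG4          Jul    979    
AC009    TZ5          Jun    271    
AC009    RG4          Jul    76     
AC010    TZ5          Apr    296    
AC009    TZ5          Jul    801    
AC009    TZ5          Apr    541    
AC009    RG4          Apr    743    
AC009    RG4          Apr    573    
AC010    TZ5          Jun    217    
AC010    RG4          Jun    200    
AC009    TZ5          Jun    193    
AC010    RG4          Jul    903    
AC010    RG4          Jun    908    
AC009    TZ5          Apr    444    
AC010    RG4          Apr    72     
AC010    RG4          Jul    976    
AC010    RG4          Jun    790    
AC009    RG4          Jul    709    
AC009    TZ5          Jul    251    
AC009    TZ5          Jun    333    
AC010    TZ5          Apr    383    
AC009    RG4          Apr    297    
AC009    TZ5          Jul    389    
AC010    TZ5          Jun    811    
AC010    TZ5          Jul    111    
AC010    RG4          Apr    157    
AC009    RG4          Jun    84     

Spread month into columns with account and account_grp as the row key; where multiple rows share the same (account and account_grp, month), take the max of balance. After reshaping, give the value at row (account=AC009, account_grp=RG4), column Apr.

Rows with account=AC009, account_grp=RG4 and month=Apr: balance values are 743, 573, 297.
max(743, 573, 297) = 743.

743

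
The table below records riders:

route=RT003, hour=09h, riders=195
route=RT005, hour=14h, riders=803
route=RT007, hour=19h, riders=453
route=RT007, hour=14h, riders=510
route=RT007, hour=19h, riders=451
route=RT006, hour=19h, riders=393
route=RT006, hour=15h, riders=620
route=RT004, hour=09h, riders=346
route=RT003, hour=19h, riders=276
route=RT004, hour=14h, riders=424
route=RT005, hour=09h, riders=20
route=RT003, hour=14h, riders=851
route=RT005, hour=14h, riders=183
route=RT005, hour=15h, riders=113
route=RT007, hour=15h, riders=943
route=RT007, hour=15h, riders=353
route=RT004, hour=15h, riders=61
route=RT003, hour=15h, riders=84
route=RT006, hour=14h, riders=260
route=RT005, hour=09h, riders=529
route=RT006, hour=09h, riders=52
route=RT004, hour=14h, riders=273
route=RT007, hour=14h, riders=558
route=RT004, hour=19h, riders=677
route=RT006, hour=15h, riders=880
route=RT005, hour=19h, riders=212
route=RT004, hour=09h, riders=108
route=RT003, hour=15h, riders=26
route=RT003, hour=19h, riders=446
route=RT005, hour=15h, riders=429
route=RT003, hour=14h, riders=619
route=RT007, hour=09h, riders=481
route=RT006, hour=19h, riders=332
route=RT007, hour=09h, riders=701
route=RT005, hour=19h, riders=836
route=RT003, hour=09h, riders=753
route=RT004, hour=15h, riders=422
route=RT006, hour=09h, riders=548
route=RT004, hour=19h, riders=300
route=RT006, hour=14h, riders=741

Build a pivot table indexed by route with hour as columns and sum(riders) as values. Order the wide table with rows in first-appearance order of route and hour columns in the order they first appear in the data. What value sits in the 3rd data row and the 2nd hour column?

1068

With rows in first-appearance order of route, row 3 is route=RT007. hour columns in first-appearance order: 09h, 14h, 19h, 15h; column 2 is 14h.
Long rows with route=RT007, hour=14h: 510 + 558 = 1068.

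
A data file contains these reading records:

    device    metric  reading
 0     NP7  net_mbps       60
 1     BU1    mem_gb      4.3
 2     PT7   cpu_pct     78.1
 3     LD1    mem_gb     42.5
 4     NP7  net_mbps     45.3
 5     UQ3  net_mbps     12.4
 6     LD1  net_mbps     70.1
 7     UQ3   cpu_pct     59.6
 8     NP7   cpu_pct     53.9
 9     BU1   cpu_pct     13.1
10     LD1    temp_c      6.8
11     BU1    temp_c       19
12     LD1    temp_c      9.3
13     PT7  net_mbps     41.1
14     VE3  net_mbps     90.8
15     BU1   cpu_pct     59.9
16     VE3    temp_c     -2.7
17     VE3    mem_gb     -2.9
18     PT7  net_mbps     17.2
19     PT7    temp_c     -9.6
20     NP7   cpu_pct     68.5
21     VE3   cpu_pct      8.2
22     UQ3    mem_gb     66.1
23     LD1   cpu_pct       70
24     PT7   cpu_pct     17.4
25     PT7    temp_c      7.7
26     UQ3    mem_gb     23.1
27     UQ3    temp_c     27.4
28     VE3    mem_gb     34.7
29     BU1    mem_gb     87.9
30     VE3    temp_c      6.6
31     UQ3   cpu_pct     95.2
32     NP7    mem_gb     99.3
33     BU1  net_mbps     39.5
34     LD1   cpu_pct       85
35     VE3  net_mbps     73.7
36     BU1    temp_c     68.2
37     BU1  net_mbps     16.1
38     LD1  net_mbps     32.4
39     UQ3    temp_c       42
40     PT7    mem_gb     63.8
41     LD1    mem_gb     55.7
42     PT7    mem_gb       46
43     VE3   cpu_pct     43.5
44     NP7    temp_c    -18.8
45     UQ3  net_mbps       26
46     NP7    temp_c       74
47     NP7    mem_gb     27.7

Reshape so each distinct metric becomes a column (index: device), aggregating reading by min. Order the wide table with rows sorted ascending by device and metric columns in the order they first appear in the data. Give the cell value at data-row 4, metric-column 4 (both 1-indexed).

With rows sorted ascending by device, row 4 is device=PT7. metric columns in first-appearance order: net_mbps, mem_gb, cpu_pct, temp_c; column 4 is temp_c.
Long rows with device=PT7, metric=temp_c: min(-9.6, 7.7) = -9.6.

-9.6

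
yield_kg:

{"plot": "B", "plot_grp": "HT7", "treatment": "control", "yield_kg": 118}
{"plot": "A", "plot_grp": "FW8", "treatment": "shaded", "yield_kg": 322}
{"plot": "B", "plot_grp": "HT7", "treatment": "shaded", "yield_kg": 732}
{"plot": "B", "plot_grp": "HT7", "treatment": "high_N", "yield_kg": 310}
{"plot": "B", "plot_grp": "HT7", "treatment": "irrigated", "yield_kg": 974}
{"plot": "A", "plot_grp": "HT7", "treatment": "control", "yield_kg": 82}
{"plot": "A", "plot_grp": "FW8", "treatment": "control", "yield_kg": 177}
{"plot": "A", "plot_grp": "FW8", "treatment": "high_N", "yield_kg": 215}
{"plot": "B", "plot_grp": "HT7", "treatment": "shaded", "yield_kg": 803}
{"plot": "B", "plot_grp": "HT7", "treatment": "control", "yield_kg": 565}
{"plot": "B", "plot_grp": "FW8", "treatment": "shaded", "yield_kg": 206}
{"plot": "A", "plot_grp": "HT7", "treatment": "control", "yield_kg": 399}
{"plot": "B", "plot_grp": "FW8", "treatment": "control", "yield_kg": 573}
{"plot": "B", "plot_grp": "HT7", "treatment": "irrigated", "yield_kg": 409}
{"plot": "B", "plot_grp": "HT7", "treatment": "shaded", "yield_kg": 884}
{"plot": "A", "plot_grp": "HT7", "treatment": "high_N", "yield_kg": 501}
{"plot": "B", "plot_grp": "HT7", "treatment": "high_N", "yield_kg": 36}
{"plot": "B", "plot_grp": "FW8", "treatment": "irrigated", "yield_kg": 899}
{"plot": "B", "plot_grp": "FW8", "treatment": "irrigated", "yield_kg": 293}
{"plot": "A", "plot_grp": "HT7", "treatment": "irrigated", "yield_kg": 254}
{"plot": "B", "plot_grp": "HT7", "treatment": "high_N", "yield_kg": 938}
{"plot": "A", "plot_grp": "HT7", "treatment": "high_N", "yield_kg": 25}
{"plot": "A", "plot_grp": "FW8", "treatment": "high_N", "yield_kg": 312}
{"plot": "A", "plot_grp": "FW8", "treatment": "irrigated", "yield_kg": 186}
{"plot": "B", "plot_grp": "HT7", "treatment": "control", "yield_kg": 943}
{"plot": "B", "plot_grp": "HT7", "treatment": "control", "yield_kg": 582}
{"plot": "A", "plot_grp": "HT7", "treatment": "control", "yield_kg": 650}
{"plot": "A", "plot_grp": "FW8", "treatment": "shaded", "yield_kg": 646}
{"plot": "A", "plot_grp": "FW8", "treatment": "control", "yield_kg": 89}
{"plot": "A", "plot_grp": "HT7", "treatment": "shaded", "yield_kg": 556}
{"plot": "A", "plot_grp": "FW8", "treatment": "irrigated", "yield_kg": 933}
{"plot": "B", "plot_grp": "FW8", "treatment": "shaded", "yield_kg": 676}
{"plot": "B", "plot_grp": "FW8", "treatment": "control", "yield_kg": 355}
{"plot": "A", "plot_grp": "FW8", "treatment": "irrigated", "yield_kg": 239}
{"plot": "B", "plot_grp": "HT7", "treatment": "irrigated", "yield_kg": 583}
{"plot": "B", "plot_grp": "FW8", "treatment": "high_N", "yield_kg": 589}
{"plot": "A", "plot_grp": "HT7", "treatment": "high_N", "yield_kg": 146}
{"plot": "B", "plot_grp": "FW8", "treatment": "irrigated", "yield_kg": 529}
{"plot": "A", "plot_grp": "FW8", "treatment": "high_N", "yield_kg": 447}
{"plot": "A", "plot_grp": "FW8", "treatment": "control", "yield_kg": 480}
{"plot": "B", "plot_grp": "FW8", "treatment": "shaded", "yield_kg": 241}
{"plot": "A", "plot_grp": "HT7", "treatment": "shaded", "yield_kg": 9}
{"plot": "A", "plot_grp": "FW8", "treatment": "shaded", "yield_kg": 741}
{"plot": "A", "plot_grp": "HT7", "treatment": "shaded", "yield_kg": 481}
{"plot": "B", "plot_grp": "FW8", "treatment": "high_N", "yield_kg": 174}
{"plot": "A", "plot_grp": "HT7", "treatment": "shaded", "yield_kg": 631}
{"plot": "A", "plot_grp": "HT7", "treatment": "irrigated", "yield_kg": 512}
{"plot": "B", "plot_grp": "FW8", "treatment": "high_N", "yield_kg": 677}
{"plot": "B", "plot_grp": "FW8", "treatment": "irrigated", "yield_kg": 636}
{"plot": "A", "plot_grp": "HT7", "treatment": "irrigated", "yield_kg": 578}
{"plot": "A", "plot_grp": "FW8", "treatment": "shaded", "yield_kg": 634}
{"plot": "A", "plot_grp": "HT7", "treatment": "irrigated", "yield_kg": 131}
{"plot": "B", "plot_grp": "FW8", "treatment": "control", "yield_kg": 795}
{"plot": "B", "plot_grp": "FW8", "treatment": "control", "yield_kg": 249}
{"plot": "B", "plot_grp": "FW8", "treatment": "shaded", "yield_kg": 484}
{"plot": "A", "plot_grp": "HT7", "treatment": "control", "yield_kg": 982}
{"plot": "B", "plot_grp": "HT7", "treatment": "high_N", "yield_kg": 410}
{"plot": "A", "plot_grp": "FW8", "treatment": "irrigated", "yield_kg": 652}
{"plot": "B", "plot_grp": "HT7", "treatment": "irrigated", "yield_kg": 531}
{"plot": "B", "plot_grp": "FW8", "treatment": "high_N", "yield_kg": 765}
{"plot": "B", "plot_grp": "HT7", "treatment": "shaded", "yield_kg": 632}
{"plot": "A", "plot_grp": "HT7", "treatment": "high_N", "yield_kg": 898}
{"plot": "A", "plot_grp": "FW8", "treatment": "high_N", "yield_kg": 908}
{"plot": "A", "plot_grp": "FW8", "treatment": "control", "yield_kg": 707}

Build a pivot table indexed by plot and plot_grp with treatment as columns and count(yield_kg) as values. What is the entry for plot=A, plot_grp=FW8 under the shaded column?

Rows with plot=A, plot_grp=FW8 and treatment=shaded: yield_kg values are 322, 646, 741, 634.
4 rows match — count = 4.

4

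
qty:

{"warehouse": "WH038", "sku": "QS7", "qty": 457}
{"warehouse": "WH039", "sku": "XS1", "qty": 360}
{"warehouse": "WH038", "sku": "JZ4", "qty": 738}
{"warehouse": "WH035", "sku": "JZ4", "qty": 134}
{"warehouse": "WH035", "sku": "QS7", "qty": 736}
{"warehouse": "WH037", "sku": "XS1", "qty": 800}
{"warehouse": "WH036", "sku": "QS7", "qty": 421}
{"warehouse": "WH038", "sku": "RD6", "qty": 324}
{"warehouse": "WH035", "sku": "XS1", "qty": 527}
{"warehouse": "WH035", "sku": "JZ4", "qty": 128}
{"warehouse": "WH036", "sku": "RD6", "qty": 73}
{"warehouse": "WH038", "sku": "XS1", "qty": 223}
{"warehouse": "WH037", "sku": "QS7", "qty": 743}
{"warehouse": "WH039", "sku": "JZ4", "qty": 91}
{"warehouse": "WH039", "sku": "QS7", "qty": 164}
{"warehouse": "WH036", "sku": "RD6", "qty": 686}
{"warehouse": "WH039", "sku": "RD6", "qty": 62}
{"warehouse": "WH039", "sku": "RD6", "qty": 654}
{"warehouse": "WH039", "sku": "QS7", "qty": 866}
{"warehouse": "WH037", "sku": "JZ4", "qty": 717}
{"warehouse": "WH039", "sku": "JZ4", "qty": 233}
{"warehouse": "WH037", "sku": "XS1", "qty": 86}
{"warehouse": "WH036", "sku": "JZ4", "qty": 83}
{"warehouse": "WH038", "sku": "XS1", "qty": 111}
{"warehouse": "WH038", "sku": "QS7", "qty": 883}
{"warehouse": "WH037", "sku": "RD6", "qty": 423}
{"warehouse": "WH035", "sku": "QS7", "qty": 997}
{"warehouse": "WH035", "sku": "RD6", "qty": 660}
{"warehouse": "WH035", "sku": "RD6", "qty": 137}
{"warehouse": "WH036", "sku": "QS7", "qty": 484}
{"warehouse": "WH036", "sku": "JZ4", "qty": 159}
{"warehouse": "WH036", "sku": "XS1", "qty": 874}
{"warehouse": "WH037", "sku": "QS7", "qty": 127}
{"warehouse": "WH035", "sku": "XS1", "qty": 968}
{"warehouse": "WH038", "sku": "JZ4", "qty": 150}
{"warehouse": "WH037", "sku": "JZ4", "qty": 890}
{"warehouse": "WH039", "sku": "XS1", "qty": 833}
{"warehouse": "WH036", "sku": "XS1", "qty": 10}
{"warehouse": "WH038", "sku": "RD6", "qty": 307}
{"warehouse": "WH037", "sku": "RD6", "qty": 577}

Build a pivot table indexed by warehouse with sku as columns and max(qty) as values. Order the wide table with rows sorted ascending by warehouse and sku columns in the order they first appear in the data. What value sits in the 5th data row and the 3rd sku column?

With rows sorted ascending by warehouse, row 5 is warehouse=WH039. sku columns in first-appearance order: QS7, XS1, JZ4, RD6; column 3 is JZ4.
Long rows with warehouse=WH039, sku=JZ4: max(91, 233) = 233.

233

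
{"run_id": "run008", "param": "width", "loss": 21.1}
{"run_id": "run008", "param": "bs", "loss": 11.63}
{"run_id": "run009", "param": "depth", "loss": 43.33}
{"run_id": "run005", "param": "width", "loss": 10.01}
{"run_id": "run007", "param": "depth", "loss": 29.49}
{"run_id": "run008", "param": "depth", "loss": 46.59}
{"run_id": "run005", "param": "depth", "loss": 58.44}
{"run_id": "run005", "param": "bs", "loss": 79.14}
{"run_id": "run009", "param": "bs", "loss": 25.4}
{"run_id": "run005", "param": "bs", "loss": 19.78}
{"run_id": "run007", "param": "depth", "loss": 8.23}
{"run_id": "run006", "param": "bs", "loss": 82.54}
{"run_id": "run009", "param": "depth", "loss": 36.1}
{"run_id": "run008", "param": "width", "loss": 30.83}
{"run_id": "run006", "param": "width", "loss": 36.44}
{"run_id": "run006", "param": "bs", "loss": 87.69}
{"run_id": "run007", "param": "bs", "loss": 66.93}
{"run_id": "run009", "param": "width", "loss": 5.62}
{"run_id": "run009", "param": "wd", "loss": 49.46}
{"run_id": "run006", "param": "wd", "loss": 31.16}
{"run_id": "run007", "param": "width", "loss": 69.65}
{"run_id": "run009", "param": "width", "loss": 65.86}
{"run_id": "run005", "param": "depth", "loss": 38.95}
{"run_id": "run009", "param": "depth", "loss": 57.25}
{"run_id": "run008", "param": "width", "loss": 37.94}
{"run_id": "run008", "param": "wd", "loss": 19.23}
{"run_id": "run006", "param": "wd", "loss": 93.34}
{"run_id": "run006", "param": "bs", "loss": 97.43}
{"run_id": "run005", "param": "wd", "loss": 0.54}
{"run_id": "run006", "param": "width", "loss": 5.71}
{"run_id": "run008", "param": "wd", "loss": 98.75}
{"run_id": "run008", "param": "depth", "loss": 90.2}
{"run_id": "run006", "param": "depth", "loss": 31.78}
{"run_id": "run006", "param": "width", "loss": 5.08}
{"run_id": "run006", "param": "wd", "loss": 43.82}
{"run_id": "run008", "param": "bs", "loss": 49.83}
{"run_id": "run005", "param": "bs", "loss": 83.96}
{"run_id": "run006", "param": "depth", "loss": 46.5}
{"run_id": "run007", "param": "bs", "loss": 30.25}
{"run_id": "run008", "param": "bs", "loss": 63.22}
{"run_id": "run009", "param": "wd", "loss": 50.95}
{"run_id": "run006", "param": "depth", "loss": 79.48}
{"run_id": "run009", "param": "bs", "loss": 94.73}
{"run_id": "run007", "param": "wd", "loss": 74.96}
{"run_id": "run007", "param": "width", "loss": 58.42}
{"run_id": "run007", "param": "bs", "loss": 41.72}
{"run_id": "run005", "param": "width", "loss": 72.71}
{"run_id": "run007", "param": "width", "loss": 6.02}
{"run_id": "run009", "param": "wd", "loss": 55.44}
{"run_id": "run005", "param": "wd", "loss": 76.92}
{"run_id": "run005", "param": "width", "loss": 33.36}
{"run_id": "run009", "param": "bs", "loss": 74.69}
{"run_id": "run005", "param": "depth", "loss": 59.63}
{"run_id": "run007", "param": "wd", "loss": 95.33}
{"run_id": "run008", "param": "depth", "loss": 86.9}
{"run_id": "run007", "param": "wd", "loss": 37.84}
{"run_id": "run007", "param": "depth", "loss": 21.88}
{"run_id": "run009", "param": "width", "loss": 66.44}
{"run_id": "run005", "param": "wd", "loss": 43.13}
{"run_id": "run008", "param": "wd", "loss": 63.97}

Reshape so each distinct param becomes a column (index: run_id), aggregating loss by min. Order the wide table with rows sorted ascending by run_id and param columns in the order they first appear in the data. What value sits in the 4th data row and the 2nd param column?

With rows sorted ascending by run_id, row 4 is run_id=run008. param columns in first-appearance order: width, bs, depth, wd; column 2 is bs.
Long rows with run_id=run008, param=bs: min(11.63, 49.83, 63.22) = 11.63.

11.63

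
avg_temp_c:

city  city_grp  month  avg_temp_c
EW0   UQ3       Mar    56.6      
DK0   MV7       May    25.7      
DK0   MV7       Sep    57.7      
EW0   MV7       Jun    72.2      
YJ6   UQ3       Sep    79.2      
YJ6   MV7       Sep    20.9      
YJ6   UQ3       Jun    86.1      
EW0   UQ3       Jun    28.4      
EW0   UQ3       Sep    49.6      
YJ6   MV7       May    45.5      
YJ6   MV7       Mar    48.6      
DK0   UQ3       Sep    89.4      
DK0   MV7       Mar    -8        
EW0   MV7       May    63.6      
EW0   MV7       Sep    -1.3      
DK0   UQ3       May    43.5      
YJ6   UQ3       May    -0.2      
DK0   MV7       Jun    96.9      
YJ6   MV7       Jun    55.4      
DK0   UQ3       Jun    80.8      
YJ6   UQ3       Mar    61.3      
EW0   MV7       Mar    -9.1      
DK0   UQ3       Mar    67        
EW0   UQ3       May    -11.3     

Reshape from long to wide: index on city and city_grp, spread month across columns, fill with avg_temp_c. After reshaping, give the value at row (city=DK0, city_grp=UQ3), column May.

43.5

Wide layout: rows indexed by city and city_grp, columns are the 4 distinct month values (Mar, May, Sep, Jun).
Cell (city=DK0, city_grp=UQ3, month=May) draws from the long row where city=DK0, city_grp=UQ3 and month=May, which has avg_temp_c=43.5.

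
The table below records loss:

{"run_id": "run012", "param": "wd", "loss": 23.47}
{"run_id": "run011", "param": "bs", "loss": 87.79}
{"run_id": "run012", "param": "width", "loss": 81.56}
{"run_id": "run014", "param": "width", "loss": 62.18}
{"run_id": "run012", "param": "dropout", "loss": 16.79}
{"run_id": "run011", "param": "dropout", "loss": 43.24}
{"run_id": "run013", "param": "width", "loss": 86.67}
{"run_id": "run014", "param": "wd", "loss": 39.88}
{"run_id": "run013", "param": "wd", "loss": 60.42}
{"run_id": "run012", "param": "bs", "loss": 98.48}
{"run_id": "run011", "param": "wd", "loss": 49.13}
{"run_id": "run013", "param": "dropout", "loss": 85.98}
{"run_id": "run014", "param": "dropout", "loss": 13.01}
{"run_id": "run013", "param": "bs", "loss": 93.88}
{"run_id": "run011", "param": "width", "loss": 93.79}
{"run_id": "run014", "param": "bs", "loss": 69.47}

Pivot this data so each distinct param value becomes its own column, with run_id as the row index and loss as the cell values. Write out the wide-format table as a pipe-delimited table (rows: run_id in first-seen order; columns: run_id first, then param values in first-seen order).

| run_id | wd | bs | width | dropout |
| run012 | 23.47 | 98.48 | 81.56 | 16.79 |
| run011 | 49.13 | 87.79 | 93.79 | 43.24 |
| run014 | 39.88 | 69.47 | 62.18 | 13.01 |
| run013 | 60.42 | 93.88 | 86.67 | 85.98 |

Columns: run_id plus the 4 distinct param values (wd, bs, width, dropout).
For example, row run012 column wd takes loss=23.47 from the long row (run012, wd).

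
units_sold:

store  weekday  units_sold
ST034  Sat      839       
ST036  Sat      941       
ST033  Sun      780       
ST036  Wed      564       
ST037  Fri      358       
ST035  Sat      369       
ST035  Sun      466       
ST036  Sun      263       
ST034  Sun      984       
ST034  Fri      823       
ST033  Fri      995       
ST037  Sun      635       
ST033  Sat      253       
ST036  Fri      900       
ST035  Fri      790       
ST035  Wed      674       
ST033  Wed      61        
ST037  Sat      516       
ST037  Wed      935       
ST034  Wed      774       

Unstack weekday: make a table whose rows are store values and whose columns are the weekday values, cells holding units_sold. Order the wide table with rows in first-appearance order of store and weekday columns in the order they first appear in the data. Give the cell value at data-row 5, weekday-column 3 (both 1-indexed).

674

With rows in first-appearance order of store, row 5 is store=ST035. weekday columns in first-appearance order: Sat, Sun, Wed, Fri; column 3 is Wed.
Long rows with store=ST035, weekday=Wed: units_sold = 674.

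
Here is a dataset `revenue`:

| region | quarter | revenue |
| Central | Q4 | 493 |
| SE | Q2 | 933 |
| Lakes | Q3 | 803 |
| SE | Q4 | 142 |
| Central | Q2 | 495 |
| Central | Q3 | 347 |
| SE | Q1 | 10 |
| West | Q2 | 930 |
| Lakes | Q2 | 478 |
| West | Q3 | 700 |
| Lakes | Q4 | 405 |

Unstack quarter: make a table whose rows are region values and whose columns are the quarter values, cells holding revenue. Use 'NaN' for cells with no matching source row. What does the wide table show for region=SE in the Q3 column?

No long-format row has region=SE and quarter=Q3, so the cell is NaN.

NaN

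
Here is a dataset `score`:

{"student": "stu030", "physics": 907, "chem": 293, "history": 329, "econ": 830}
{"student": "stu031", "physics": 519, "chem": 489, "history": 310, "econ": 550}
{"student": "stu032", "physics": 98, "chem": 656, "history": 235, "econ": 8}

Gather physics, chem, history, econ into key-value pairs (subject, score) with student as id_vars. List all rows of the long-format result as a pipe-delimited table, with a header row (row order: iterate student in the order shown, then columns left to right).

Each (student, column) pair becomes one row: 3 × 4 = 12 rows.
For example, (stu030, physics) → score=907.

| student | subject | score |
| stu030 | physics | 907 |
| stu030 | chem | 293 |
| stu030 | history | 329 |
| stu030 | econ | 830 |
| stu031 | physics | 519 |
| stu031 | chem | 489 |
| stu031 | history | 310 |
| stu031 | econ | 550 |
| stu032 | physics | 98 |
| stu032 | chem | 656 |
| stu032 | history | 235 |
| stu032 | econ | 8 |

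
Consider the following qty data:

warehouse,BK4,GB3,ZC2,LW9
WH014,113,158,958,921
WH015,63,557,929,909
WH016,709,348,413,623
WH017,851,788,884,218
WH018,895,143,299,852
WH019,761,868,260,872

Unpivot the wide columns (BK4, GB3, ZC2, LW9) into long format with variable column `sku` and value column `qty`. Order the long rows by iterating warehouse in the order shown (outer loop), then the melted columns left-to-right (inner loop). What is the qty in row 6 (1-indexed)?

24 rows total (6 × 4). Row 6: index ⌊(6-1)/4⌋ = 1 into warehouse → WH015; (6-1) mod 4 = 1 into the melted columns → GB3.
So row 6 is (WH015, GB3, 557); qty = 557.

557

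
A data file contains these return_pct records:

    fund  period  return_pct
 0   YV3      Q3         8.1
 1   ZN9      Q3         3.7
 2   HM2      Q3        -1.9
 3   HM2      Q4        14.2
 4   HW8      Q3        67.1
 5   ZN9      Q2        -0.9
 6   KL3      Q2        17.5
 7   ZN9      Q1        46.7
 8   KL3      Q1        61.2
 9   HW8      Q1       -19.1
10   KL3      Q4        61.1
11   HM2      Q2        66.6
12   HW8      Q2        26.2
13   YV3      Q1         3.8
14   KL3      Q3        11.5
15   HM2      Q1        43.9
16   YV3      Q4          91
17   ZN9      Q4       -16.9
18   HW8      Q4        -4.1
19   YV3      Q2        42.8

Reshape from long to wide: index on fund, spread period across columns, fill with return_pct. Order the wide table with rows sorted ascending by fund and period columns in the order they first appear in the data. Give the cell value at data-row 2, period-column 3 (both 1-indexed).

26.2

With rows sorted ascending by fund, row 2 is fund=HW8. period columns in first-appearance order: Q3, Q4, Q2, Q1; column 3 is Q2.
Long rows with fund=HW8, period=Q2: return_pct = 26.2.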